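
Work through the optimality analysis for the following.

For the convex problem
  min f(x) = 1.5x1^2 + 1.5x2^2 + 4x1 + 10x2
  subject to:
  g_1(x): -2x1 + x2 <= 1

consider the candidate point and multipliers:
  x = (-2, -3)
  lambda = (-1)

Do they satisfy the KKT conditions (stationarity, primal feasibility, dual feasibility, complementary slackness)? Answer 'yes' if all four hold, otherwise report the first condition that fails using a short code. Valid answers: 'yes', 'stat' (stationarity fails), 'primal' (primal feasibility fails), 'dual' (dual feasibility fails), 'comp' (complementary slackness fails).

Gradient of f: grad f(x) = Q x + c = (-2, 1)
Constraint values g_i(x) = a_i^T x - b_i:
  g_1((-2, -3)) = 0
Stationarity residual: grad f(x) + sum_i lambda_i a_i = (0, 0)
  -> stationarity OK
Primal feasibility (all g_i <= 0): OK
Dual feasibility (all lambda_i >= 0): FAILS
Complementary slackness (lambda_i * g_i(x) = 0 for all i): OK

Verdict: the first failing condition is dual_feasibility -> dual.

dual


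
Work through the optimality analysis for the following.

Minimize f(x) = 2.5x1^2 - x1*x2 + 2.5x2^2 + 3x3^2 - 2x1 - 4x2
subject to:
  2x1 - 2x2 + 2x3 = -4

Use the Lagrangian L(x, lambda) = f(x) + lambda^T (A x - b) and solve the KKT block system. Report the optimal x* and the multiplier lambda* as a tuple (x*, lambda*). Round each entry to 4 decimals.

Form the Lagrangian:
  L(x, lambda) = (1/2) x^T Q x + c^T x + lambda^T (A x - b)
Stationarity (grad_x L = 0): Q x + c + A^T lambda = 0.
Primal feasibility: A x = b.

This gives the KKT block system:
  [ Q   A^T ] [ x     ]   [-c ]
  [ A    0  ] [ lambda ] = [ b ]

Solving the linear system:
  x*      = (0.0278, 1.4722, -0.5556)
  lambda* = (1.6667)
  f(x*)   = 0.3611

x* = (0.0278, 1.4722, -0.5556), lambda* = (1.6667)


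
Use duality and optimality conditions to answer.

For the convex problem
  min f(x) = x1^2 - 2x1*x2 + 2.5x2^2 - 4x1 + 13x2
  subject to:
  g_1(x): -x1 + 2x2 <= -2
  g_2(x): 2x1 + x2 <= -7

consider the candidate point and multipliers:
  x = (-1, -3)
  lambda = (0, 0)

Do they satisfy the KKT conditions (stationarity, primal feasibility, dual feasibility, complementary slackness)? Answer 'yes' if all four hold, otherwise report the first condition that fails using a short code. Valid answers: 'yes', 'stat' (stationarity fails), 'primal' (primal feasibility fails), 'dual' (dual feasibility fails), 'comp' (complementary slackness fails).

Gradient of f: grad f(x) = Q x + c = (0, 0)
Constraint values g_i(x) = a_i^T x - b_i:
  g_1((-1, -3)) = -3
  g_2((-1, -3)) = 2
Stationarity residual: grad f(x) + sum_i lambda_i a_i = (0, 0)
  -> stationarity OK
Primal feasibility (all g_i <= 0): FAILS
Dual feasibility (all lambda_i >= 0): OK
Complementary slackness (lambda_i * g_i(x) = 0 for all i): OK

Verdict: the first failing condition is primal_feasibility -> primal.

primal


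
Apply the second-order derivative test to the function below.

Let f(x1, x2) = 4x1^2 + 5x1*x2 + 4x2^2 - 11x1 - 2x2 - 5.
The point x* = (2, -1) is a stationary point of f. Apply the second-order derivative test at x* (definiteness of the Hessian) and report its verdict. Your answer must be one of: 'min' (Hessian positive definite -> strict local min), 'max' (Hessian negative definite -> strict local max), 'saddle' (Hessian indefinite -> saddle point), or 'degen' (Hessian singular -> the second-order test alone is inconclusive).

Compute the Hessian H = grad^2 f:
  H = [[8, 5], [5, 8]]
Verify stationarity: grad f(x*) = H x* + g = (0, 0).
Eigenvalues of H: 3, 13.
Both eigenvalues > 0, so H is positive definite -> x* is a strict local min.

min


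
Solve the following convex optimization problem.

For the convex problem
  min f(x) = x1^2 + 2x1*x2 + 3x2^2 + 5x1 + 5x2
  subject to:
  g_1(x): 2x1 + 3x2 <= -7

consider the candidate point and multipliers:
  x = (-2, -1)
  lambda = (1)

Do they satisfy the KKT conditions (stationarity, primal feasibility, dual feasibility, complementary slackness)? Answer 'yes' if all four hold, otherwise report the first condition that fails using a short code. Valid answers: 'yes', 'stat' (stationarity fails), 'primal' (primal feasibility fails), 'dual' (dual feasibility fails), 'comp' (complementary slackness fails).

Gradient of f: grad f(x) = Q x + c = (-1, -5)
Constraint values g_i(x) = a_i^T x - b_i:
  g_1((-2, -1)) = 0
Stationarity residual: grad f(x) + sum_i lambda_i a_i = (1, -2)
  -> stationarity FAILS
Primal feasibility (all g_i <= 0): OK
Dual feasibility (all lambda_i >= 0): OK
Complementary slackness (lambda_i * g_i(x) = 0 for all i): OK

Verdict: the first failing condition is stationarity -> stat.

stat


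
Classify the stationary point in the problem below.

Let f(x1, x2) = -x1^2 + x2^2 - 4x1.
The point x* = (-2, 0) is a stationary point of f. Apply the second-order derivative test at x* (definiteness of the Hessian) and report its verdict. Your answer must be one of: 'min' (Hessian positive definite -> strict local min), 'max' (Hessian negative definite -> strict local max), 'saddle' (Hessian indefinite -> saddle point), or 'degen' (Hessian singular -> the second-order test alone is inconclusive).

Compute the Hessian H = grad^2 f:
  H = [[-2, 0], [0, 2]]
Verify stationarity: grad f(x*) = H x* + g = (0, 0).
Eigenvalues of H: -2, 2.
Eigenvalues have mixed signs, so H is indefinite -> x* is a saddle point.

saddle


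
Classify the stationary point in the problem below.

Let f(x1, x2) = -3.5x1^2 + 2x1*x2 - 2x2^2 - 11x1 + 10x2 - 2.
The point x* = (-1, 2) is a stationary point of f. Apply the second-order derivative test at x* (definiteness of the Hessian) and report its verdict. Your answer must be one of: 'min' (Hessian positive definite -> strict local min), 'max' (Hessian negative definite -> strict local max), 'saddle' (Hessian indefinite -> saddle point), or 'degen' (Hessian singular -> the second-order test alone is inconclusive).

Compute the Hessian H = grad^2 f:
  H = [[-7, 2], [2, -4]]
Verify stationarity: grad f(x*) = H x* + g = (0, 0).
Eigenvalues of H: -8, -3.
Both eigenvalues < 0, so H is negative definite -> x* is a strict local max.

max


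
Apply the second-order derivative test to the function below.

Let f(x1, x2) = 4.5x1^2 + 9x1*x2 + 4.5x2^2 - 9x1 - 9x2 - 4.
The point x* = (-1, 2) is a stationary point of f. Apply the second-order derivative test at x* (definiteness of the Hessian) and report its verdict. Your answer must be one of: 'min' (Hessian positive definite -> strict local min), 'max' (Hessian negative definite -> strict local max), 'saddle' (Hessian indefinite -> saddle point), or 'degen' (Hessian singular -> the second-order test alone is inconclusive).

Compute the Hessian H = grad^2 f:
  H = [[9, 9], [9, 9]]
Verify stationarity: grad f(x*) = H x* + g = (0, 0).
Eigenvalues of H: 0, 18.
H has a zero eigenvalue (singular; positive semidefinite but not definite), so H is neither positive definite, negative definite, nor indefinite. The second-order test alone is inconclusive -> degen.
(Indeed, f is constant along the null direction of H through x*, so x* is not a strict local extremum.)

degen


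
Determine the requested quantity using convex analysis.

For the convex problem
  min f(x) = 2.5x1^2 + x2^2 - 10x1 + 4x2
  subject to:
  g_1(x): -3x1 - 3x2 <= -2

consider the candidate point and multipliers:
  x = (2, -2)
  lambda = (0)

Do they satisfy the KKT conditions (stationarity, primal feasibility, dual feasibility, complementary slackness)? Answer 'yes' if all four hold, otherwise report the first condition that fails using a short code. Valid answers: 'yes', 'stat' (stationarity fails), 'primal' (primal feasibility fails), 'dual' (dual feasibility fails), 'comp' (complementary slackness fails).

Gradient of f: grad f(x) = Q x + c = (0, 0)
Constraint values g_i(x) = a_i^T x - b_i:
  g_1((2, -2)) = 2
Stationarity residual: grad f(x) + sum_i lambda_i a_i = (0, 0)
  -> stationarity OK
Primal feasibility (all g_i <= 0): FAILS
Dual feasibility (all lambda_i >= 0): OK
Complementary slackness (lambda_i * g_i(x) = 0 for all i): OK

Verdict: the first failing condition is primal_feasibility -> primal.

primal


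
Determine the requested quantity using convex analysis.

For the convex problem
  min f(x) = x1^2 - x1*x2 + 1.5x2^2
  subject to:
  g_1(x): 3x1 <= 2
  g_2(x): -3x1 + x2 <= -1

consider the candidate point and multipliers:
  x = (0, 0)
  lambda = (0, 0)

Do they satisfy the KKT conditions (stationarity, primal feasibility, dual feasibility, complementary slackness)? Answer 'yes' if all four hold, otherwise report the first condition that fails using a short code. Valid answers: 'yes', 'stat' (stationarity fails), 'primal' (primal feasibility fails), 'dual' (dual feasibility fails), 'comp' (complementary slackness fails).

Gradient of f: grad f(x) = Q x + c = (0, 0)
Constraint values g_i(x) = a_i^T x - b_i:
  g_1((0, 0)) = -2
  g_2((0, 0)) = 1
Stationarity residual: grad f(x) + sum_i lambda_i a_i = (0, 0)
  -> stationarity OK
Primal feasibility (all g_i <= 0): FAILS
Dual feasibility (all lambda_i >= 0): OK
Complementary slackness (lambda_i * g_i(x) = 0 for all i): OK

Verdict: the first failing condition is primal_feasibility -> primal.

primal


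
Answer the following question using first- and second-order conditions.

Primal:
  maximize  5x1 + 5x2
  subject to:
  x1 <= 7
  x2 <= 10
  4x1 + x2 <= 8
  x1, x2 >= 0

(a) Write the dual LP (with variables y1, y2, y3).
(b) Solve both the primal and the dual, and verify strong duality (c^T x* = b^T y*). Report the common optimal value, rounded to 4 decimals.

The standard primal-dual pair for 'max c^T x s.t. A x <= b, x >= 0' is:
  Dual:  min b^T y  s.t.  A^T y >= c,  y >= 0.

So the dual LP is:
  minimize  7y1 + 10y2 + 8y3
  subject to:
    y1 + 4y3 >= 5
    y2 + y3 >= 5
    y1, y2, y3 >= 0

Solving the primal: x* = (0, 8).
  primal value c^T x* = 40.
Solving the dual: y* = (0, 0, 5).
  dual value b^T y* = 40.
Strong duality: c^T x* = b^T y*. Confirmed.

40


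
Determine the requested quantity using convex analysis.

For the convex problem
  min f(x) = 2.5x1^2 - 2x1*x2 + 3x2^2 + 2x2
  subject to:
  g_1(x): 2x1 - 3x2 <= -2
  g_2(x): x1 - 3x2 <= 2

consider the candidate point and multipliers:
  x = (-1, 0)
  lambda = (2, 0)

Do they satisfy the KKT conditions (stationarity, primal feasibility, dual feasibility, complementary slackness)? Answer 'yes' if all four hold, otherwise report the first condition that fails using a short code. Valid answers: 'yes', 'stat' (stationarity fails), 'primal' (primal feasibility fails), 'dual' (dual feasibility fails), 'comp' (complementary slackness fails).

Gradient of f: grad f(x) = Q x + c = (-5, 4)
Constraint values g_i(x) = a_i^T x - b_i:
  g_1((-1, 0)) = 0
  g_2((-1, 0)) = -3
Stationarity residual: grad f(x) + sum_i lambda_i a_i = (-1, -2)
  -> stationarity FAILS
Primal feasibility (all g_i <= 0): OK
Dual feasibility (all lambda_i >= 0): OK
Complementary slackness (lambda_i * g_i(x) = 0 for all i): OK

Verdict: the first failing condition is stationarity -> stat.

stat


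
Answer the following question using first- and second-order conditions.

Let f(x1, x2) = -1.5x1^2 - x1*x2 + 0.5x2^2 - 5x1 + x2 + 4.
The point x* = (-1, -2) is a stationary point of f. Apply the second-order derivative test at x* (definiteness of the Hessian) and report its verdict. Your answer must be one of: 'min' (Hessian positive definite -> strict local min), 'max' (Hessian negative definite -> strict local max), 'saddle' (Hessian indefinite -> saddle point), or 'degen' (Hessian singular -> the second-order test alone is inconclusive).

Compute the Hessian H = grad^2 f:
  H = [[-3, -1], [-1, 1]]
Verify stationarity: grad f(x*) = H x* + g = (0, 0).
Eigenvalues of H: -3.2361, 1.2361.
Eigenvalues have mixed signs, so H is indefinite -> x* is a saddle point.

saddle


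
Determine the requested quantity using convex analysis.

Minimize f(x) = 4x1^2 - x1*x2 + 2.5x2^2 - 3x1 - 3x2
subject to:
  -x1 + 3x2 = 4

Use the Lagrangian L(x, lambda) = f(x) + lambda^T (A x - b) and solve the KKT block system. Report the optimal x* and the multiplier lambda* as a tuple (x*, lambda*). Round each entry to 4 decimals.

Form the Lagrangian:
  L(x, lambda) = (1/2) x^T Q x + c^T x + lambda^T (A x - b)
Stationarity (grad_x L = 0): Q x + c + A^T lambda = 0.
Primal feasibility: A x = b.

This gives the KKT block system:
  [ Q   A^T ] [ x     ]   [-c ]
  [ A    0  ] [ lambda ] = [ b ]

Solving the linear system:
  x*      = (0.3944, 1.4648)
  lambda* = (-1.3099)
  f(x*)   = -0.169

x* = (0.3944, 1.4648), lambda* = (-1.3099)


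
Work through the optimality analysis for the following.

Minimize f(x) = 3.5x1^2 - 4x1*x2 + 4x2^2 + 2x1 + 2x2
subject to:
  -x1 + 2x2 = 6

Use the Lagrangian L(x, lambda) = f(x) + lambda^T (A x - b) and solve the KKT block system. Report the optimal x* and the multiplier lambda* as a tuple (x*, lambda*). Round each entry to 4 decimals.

Form the Lagrangian:
  L(x, lambda) = (1/2) x^T Q x + c^T x + lambda^T (A x - b)
Stationarity (grad_x L = 0): Q x + c + A^T lambda = 0.
Primal feasibility: A x = b.

This gives the KKT block system:
  [ Q   A^T ] [ x     ]   [-c ]
  [ A    0  ] [ lambda ] = [ b ]

Solving the linear system:
  x*      = (-0.6, 2.7)
  lambda* = (-13)
  f(x*)   = 41.1

x* = (-0.6, 2.7), lambda* = (-13)


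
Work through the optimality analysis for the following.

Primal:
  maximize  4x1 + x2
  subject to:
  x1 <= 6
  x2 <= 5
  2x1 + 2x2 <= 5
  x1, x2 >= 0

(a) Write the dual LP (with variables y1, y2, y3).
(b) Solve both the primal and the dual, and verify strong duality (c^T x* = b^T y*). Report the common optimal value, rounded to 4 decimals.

The standard primal-dual pair for 'max c^T x s.t. A x <= b, x >= 0' is:
  Dual:  min b^T y  s.t.  A^T y >= c,  y >= 0.

So the dual LP is:
  minimize  6y1 + 5y2 + 5y3
  subject to:
    y1 + 2y3 >= 4
    y2 + 2y3 >= 1
    y1, y2, y3 >= 0

Solving the primal: x* = (2.5, 0).
  primal value c^T x* = 10.
Solving the dual: y* = (0, 0, 2).
  dual value b^T y* = 10.
Strong duality: c^T x* = b^T y*. Confirmed.

10


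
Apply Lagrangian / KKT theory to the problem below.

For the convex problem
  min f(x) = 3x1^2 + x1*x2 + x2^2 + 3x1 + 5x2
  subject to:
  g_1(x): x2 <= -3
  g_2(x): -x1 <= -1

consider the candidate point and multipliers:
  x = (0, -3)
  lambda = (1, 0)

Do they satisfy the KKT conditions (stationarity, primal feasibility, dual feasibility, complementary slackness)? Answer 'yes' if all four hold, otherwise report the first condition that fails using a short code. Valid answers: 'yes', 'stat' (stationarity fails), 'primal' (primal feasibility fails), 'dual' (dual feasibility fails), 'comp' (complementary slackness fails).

Gradient of f: grad f(x) = Q x + c = (0, -1)
Constraint values g_i(x) = a_i^T x - b_i:
  g_1((0, -3)) = 0
  g_2((0, -3)) = 1
Stationarity residual: grad f(x) + sum_i lambda_i a_i = (0, 0)
  -> stationarity OK
Primal feasibility (all g_i <= 0): FAILS
Dual feasibility (all lambda_i >= 0): OK
Complementary slackness (lambda_i * g_i(x) = 0 for all i): OK

Verdict: the first failing condition is primal_feasibility -> primal.

primal


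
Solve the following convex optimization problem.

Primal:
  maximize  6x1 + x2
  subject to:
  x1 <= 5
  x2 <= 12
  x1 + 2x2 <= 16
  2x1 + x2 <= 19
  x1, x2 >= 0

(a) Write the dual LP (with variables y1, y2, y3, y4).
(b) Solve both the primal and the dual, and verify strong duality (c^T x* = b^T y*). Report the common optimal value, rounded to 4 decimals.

The standard primal-dual pair for 'max c^T x s.t. A x <= b, x >= 0' is:
  Dual:  min b^T y  s.t.  A^T y >= c,  y >= 0.

So the dual LP is:
  minimize  5y1 + 12y2 + 16y3 + 19y4
  subject to:
    y1 + y3 + 2y4 >= 6
    y2 + 2y3 + y4 >= 1
    y1, y2, y3, y4 >= 0

Solving the primal: x* = (5, 5.5).
  primal value c^T x* = 35.5.
Solving the dual: y* = (5.5, 0, 0.5, 0).
  dual value b^T y* = 35.5.
Strong duality: c^T x* = b^T y*. Confirmed.

35.5


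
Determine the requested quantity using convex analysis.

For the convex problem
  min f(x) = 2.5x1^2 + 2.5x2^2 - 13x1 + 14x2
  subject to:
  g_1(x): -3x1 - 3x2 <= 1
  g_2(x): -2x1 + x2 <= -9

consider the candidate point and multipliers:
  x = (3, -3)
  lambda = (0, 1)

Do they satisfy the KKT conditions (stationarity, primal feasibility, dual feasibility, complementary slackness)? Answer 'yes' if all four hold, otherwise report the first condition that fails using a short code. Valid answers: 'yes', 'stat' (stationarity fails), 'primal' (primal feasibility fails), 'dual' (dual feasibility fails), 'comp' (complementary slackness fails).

Gradient of f: grad f(x) = Q x + c = (2, -1)
Constraint values g_i(x) = a_i^T x - b_i:
  g_1((3, -3)) = -1
  g_2((3, -3)) = 0
Stationarity residual: grad f(x) + sum_i lambda_i a_i = (0, 0)
  -> stationarity OK
Primal feasibility (all g_i <= 0): OK
Dual feasibility (all lambda_i >= 0): OK
Complementary slackness (lambda_i * g_i(x) = 0 for all i): OK

Verdict: yes, KKT holds.

yes


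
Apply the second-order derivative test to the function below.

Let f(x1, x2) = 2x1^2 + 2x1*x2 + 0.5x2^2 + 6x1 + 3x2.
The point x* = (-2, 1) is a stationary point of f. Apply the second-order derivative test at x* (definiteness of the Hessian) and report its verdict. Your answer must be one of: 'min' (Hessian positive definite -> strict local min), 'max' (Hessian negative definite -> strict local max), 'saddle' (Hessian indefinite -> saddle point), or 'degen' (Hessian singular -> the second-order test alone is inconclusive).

Compute the Hessian H = grad^2 f:
  H = [[4, 2], [2, 1]]
Verify stationarity: grad f(x*) = H x* + g = (0, 0).
Eigenvalues of H: 0, 5.
H has a zero eigenvalue (singular; positive semidefinite but not definite), so H is neither positive definite, negative definite, nor indefinite. The second-order test alone is inconclusive -> degen.
(Indeed, f is constant along the null direction of H through x*, so x* is not a strict local extremum.)

degen


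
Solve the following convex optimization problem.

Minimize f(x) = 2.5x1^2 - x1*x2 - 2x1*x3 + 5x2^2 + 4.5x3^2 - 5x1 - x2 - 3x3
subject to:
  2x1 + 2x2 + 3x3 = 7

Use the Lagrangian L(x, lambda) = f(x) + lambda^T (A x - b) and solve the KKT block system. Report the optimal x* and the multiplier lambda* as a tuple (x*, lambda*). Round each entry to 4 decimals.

Form the Lagrangian:
  L(x, lambda) = (1/2) x^T Q x + c^T x + lambda^T (A x - b)
Stationarity (grad_x L = 0): Q x + c + A^T lambda = 0.
Primal feasibility: A x = b.

This gives the KKT block system:
  [ Q   A^T ] [ x     ]   [-c ]
  [ A    0  ] [ lambda ] = [ b ]

Solving the linear system:
  x*      = (1.7087, 0.3997, 0.9277)
  lambda* = (-0.6441)
  f(x*)   = -3.6088

x* = (1.7087, 0.3997, 0.9277), lambda* = (-0.6441)


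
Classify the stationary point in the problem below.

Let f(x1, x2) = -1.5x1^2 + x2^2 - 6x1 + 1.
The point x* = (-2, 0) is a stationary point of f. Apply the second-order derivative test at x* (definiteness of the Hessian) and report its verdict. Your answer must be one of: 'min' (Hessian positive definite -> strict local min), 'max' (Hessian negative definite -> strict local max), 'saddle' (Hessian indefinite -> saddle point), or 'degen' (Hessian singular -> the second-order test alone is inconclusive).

Compute the Hessian H = grad^2 f:
  H = [[-3, 0], [0, 2]]
Verify stationarity: grad f(x*) = H x* + g = (0, 0).
Eigenvalues of H: -3, 2.
Eigenvalues have mixed signs, so H is indefinite -> x* is a saddle point.

saddle


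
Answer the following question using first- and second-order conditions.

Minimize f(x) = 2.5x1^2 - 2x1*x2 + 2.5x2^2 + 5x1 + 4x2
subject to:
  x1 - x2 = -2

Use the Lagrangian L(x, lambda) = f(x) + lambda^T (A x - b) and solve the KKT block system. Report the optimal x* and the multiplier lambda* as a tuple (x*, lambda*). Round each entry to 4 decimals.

Form the Lagrangian:
  L(x, lambda) = (1/2) x^T Q x + c^T x + lambda^T (A x - b)
Stationarity (grad_x L = 0): Q x + c + A^T lambda = 0.
Primal feasibility: A x = b.

This gives the KKT block system:
  [ Q   A^T ] [ x     ]   [-c ]
  [ A    0  ] [ lambda ] = [ b ]

Solving the linear system:
  x*      = (-2.5, -0.5)
  lambda* = (6.5)
  f(x*)   = -0.75

x* = (-2.5, -0.5), lambda* = (6.5)


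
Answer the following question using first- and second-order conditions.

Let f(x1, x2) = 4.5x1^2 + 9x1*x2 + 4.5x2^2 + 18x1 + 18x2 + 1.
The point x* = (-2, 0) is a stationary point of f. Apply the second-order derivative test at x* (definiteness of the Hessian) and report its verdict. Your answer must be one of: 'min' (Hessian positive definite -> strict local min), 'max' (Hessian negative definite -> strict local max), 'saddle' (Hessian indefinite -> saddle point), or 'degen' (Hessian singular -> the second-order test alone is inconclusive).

Compute the Hessian H = grad^2 f:
  H = [[9, 9], [9, 9]]
Verify stationarity: grad f(x*) = H x* + g = (0, 0).
Eigenvalues of H: 0, 18.
H has a zero eigenvalue (singular; positive semidefinite but not definite), so H is neither positive definite, negative definite, nor indefinite. The second-order test alone is inconclusive -> degen.
(Indeed, f is constant along the null direction of H through x*, so x* is not a strict local extremum.)

degen


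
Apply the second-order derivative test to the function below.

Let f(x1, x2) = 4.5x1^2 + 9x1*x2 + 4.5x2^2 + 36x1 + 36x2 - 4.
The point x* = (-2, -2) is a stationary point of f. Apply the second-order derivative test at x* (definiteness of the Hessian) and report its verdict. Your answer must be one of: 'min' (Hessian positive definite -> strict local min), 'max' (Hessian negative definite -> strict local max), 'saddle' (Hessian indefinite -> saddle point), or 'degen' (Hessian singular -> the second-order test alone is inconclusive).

Compute the Hessian H = grad^2 f:
  H = [[9, 9], [9, 9]]
Verify stationarity: grad f(x*) = H x* + g = (0, 0).
Eigenvalues of H: 0, 18.
H has a zero eigenvalue (singular; positive semidefinite but not definite), so H is neither positive definite, negative definite, nor indefinite. The second-order test alone is inconclusive -> degen.
(Indeed, f is constant along the null direction of H through x*, so x* is not a strict local extremum.)

degen


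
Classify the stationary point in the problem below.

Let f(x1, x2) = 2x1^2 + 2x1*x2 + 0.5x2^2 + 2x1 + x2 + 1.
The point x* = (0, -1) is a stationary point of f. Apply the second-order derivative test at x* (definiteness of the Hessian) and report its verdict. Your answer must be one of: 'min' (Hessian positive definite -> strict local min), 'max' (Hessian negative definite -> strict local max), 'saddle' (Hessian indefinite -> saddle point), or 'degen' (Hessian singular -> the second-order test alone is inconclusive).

Compute the Hessian H = grad^2 f:
  H = [[4, 2], [2, 1]]
Verify stationarity: grad f(x*) = H x* + g = (0, 0).
Eigenvalues of H: 0, 5.
H has a zero eigenvalue (singular; positive semidefinite but not definite), so H is neither positive definite, negative definite, nor indefinite. The second-order test alone is inconclusive -> degen.
(Indeed, f is constant along the null direction of H through x*, so x* is not a strict local extremum.)

degen


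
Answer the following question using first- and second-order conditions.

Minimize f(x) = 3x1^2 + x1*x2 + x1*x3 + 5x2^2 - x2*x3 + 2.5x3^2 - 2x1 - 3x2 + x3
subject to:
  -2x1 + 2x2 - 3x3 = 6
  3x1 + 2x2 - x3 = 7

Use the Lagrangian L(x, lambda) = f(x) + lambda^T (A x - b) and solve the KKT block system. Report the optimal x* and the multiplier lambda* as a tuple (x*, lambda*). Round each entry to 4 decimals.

Form the Lagrangian:
  L(x, lambda) = (1/2) x^T Q x + c^T x + lambda^T (A x - b)
Stationarity (grad_x L = 0): Q x + c + A^T lambda = 0.
Primal feasibility: A x = b.

This gives the KKT block system:
  [ Q   A^T ] [ x     ]   [-c ]
  [ A    0  ] [ lambda ] = [ b ]

Solving the linear system:
  x*      = (1.0226, 0.9379, -2.0564)
  lambda* = (-2.2341, -2.4951)
  f(x*)   = 11.9774

x* = (1.0226, 0.9379, -2.0564), lambda* = (-2.2341, -2.4951)


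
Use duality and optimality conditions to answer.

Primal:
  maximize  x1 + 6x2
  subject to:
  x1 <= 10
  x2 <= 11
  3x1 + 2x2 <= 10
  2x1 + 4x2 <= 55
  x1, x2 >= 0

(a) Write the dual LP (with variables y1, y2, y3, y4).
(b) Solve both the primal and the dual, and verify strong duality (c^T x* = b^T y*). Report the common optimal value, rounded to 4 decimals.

The standard primal-dual pair for 'max c^T x s.t. A x <= b, x >= 0' is:
  Dual:  min b^T y  s.t.  A^T y >= c,  y >= 0.

So the dual LP is:
  minimize  10y1 + 11y2 + 10y3 + 55y4
  subject to:
    y1 + 3y3 + 2y4 >= 1
    y2 + 2y3 + 4y4 >= 6
    y1, y2, y3, y4 >= 0

Solving the primal: x* = (0, 5).
  primal value c^T x* = 30.
Solving the dual: y* = (0, 0, 3, 0).
  dual value b^T y* = 30.
Strong duality: c^T x* = b^T y*. Confirmed.

30


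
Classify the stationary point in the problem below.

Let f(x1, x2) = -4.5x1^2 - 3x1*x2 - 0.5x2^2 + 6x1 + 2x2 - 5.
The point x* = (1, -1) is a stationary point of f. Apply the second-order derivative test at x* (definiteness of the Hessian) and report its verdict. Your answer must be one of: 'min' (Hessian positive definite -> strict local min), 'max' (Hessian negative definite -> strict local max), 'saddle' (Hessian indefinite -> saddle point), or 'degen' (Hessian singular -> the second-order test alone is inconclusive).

Compute the Hessian H = grad^2 f:
  H = [[-9, -3], [-3, -1]]
Verify stationarity: grad f(x*) = H x* + g = (0, 0).
Eigenvalues of H: -10, 0.
H has a zero eigenvalue (singular; negative semidefinite but not definite), so H is neither positive definite, negative definite, nor indefinite. The second-order test alone is inconclusive -> degen.
(Indeed, f is constant along the null direction of H through x*, so x* is not a strict local extremum.)

degen


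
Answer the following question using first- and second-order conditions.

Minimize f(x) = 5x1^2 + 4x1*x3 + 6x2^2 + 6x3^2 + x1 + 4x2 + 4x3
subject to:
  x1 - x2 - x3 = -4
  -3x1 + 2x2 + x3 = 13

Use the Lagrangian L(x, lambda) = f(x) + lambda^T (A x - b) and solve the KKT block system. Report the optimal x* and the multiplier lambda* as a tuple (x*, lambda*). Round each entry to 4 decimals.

Form the Lagrangian:
  L(x, lambda) = (1/2) x^T Q x + c^T x + lambda^T (A x - b)
Stationarity (grad_x L = 0): Q x + c + A^T lambda = 0.
Primal feasibility: A x = b.

This gives the KKT block system:
  [ Q   A^T ] [ x     ]   [-c ]
  [ A    0  ] [ lambda ] = [ b ]

Solving the linear system:
  x*      = (-4.2097, 0.5806, -0.7903)
  lambda* = (-55.6129, -33.2903)
  f(x*)   = 102.6371

x* = (-4.2097, 0.5806, -0.7903), lambda* = (-55.6129, -33.2903)


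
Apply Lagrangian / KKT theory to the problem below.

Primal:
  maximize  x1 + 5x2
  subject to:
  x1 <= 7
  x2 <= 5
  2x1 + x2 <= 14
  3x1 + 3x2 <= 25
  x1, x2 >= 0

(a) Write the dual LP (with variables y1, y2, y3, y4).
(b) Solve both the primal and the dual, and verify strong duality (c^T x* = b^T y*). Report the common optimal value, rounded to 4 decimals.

The standard primal-dual pair for 'max c^T x s.t. A x <= b, x >= 0' is:
  Dual:  min b^T y  s.t.  A^T y >= c,  y >= 0.

So the dual LP is:
  minimize  7y1 + 5y2 + 14y3 + 25y4
  subject to:
    y1 + 2y3 + 3y4 >= 1
    y2 + y3 + 3y4 >= 5
    y1, y2, y3, y4 >= 0

Solving the primal: x* = (3.3333, 5).
  primal value c^T x* = 28.3333.
Solving the dual: y* = (0, 4, 0, 0.3333).
  dual value b^T y* = 28.3333.
Strong duality: c^T x* = b^T y*. Confirmed.

28.3333


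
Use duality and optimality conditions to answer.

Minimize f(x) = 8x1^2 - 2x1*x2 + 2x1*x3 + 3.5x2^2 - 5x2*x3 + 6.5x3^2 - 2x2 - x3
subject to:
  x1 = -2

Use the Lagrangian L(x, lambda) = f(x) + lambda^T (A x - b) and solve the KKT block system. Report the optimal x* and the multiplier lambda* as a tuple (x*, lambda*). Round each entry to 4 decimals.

Form the Lagrangian:
  L(x, lambda) = (1/2) x^T Q x + c^T x + lambda^T (A x - b)
Stationarity (grad_x L = 0): Q x + c + A^T lambda = 0.
Primal feasibility: A x = b.

This gives the KKT block system:
  [ Q   A^T ] [ x     ]   [-c ]
  [ A    0  ] [ lambda ] = [ b ]

Solving the linear system:
  x*      = (-2, -0.0152, 0.3788)
  lambda* = (31.2121)
  f(x*)   = 31.0379

x* = (-2, -0.0152, 0.3788), lambda* = (31.2121)


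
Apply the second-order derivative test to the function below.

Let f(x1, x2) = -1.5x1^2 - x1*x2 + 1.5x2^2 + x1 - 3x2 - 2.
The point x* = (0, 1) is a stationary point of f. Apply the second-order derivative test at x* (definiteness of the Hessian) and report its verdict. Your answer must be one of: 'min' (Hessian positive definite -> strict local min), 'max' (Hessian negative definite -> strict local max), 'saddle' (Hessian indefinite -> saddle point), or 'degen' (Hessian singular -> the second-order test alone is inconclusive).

Compute the Hessian H = grad^2 f:
  H = [[-3, -1], [-1, 3]]
Verify stationarity: grad f(x*) = H x* + g = (0, 0).
Eigenvalues of H: -3.1623, 3.1623.
Eigenvalues have mixed signs, so H is indefinite -> x* is a saddle point.

saddle


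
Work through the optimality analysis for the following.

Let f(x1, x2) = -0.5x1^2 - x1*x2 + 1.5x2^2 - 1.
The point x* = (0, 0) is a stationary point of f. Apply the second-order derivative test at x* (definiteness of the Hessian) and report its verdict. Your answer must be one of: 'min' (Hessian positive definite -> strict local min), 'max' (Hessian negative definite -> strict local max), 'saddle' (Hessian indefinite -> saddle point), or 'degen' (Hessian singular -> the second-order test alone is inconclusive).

Compute the Hessian H = grad^2 f:
  H = [[-1, -1], [-1, 3]]
Verify stationarity: grad f(x*) = H x* + g = (0, 0).
Eigenvalues of H: -1.2361, 3.2361.
Eigenvalues have mixed signs, so H is indefinite -> x* is a saddle point.

saddle


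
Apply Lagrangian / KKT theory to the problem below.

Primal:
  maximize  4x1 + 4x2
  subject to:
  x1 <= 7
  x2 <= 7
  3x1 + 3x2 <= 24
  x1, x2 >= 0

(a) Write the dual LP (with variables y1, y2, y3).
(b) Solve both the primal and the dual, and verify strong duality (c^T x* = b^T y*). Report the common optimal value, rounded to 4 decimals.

The standard primal-dual pair for 'max c^T x s.t. A x <= b, x >= 0' is:
  Dual:  min b^T y  s.t.  A^T y >= c,  y >= 0.

So the dual LP is:
  minimize  7y1 + 7y2 + 24y3
  subject to:
    y1 + 3y3 >= 4
    y2 + 3y3 >= 4
    y1, y2, y3 >= 0

Solving the primal: x* = (1, 7).
  primal value c^T x* = 32.
Solving the dual: y* = (0, 0, 1.3333).
  dual value b^T y* = 32.
Strong duality: c^T x* = b^T y*. Confirmed.

32


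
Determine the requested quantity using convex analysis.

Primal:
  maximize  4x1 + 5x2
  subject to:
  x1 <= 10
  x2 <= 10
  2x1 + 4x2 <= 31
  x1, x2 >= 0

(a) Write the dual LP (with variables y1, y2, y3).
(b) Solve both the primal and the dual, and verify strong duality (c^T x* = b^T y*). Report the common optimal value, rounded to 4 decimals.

The standard primal-dual pair for 'max c^T x s.t. A x <= b, x >= 0' is:
  Dual:  min b^T y  s.t.  A^T y >= c,  y >= 0.

So the dual LP is:
  minimize  10y1 + 10y2 + 31y3
  subject to:
    y1 + 2y3 >= 4
    y2 + 4y3 >= 5
    y1, y2, y3 >= 0

Solving the primal: x* = (10, 2.75).
  primal value c^T x* = 53.75.
Solving the dual: y* = (1.5, 0, 1.25).
  dual value b^T y* = 53.75.
Strong duality: c^T x* = b^T y*. Confirmed.

53.75


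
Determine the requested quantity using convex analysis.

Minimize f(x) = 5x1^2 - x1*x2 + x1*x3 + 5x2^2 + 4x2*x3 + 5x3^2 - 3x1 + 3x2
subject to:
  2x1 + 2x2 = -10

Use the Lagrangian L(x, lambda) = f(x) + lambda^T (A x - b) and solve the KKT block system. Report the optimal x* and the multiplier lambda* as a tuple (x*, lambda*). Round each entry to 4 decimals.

Form the Lagrangian:
  L(x, lambda) = (1/2) x^T Q x + c^T x + lambda^T (A x - b)
Stationarity (grad_x L = 0): Q x + c + A^T lambda = 0.
Primal feasibility: A x = b.

This gives the KKT block system:
  [ Q   A^T ] [ x     ]   [-c ]
  [ A    0  ] [ lambda ] = [ b ]

Solving the linear system:
  x*      = (-2.0379, -2.9621, 1.3886)
  lambda* = (9.5142)
  f(x*)   = 46.1848

x* = (-2.0379, -2.9621, 1.3886), lambda* = (9.5142)


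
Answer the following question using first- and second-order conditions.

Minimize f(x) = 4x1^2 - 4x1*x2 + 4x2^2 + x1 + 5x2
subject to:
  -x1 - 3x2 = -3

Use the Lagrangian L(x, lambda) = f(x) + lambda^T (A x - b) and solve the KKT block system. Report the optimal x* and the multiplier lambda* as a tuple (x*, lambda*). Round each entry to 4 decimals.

Form the Lagrangian:
  L(x, lambda) = (1/2) x^T Q x + c^T x + lambda^T (A x - b)
Stationarity (grad_x L = 0): Q x + c + A^T lambda = 0.
Primal feasibility: A x = b.

This gives the KKT block system:
  [ Q   A^T ] [ x     ]   [-c ]
  [ A    0  ] [ lambda ] = [ b ]

Solving the linear system:
  x*      = (0.6346, 0.7885)
  lambda* = (2.9231)
  f(x*)   = 6.6731

x* = (0.6346, 0.7885), lambda* = (2.9231)


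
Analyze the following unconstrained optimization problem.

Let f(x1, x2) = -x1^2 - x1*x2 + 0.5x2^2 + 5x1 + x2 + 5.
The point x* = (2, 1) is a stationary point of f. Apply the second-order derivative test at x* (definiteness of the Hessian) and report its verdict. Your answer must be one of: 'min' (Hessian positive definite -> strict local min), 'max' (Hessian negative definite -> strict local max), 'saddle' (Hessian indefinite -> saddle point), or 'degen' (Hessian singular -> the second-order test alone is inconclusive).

Compute the Hessian H = grad^2 f:
  H = [[-2, -1], [-1, 1]]
Verify stationarity: grad f(x*) = H x* + g = (0, 0).
Eigenvalues of H: -2.3028, 1.3028.
Eigenvalues have mixed signs, so H is indefinite -> x* is a saddle point.

saddle


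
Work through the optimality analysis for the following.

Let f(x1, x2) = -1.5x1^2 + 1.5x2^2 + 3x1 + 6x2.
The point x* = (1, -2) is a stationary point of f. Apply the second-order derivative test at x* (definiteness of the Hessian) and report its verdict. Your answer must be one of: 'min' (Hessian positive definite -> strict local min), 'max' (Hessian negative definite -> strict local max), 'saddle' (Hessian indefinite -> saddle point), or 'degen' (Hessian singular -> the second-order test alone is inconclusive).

Compute the Hessian H = grad^2 f:
  H = [[-3, 0], [0, 3]]
Verify stationarity: grad f(x*) = H x* + g = (0, 0).
Eigenvalues of H: -3, 3.
Eigenvalues have mixed signs, so H is indefinite -> x* is a saddle point.

saddle


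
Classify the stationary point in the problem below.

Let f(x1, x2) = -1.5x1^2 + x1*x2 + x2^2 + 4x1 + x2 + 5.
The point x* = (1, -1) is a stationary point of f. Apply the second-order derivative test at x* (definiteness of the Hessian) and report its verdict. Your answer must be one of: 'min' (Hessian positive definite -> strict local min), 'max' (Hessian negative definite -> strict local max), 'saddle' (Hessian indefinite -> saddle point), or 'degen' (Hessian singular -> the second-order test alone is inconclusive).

Compute the Hessian H = grad^2 f:
  H = [[-3, 1], [1, 2]]
Verify stationarity: grad f(x*) = H x* + g = (0, 0).
Eigenvalues of H: -3.1926, 2.1926.
Eigenvalues have mixed signs, so H is indefinite -> x* is a saddle point.

saddle


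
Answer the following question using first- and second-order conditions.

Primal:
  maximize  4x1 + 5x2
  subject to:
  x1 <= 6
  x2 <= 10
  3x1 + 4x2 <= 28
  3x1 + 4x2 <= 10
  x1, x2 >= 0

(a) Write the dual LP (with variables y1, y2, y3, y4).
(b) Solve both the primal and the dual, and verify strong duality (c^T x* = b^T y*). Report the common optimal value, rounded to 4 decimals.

The standard primal-dual pair for 'max c^T x s.t. A x <= b, x >= 0' is:
  Dual:  min b^T y  s.t.  A^T y >= c,  y >= 0.

So the dual LP is:
  minimize  6y1 + 10y2 + 28y3 + 10y4
  subject to:
    y1 + 3y3 + 3y4 >= 4
    y2 + 4y3 + 4y4 >= 5
    y1, y2, y3, y4 >= 0

Solving the primal: x* = (3.3333, 0).
  primal value c^T x* = 13.3333.
Solving the dual: y* = (0, 0, 0, 1.3333).
  dual value b^T y* = 13.3333.
Strong duality: c^T x* = b^T y*. Confirmed.

13.3333


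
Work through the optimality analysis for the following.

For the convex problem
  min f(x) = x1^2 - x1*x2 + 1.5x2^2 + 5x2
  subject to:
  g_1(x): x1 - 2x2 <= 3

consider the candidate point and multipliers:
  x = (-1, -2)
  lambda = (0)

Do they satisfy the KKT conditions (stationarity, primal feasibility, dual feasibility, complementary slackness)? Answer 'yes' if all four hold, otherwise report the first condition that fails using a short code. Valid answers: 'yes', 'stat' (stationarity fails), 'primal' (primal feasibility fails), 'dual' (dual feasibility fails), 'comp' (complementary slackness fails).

Gradient of f: grad f(x) = Q x + c = (0, 0)
Constraint values g_i(x) = a_i^T x - b_i:
  g_1((-1, -2)) = 0
Stationarity residual: grad f(x) + sum_i lambda_i a_i = (0, 0)
  -> stationarity OK
Primal feasibility (all g_i <= 0): OK
Dual feasibility (all lambda_i >= 0): OK
Complementary slackness (lambda_i * g_i(x) = 0 for all i): OK

Verdict: yes, KKT holds.

yes


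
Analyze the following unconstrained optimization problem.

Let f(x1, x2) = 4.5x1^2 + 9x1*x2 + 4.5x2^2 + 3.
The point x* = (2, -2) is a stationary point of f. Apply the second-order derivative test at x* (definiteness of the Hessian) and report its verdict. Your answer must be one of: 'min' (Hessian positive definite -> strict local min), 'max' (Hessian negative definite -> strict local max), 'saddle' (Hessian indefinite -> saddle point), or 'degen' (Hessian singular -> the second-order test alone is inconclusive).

Compute the Hessian H = grad^2 f:
  H = [[9, 9], [9, 9]]
Verify stationarity: grad f(x*) = H x* + g = (0, 0).
Eigenvalues of H: 0, 18.
H has a zero eigenvalue (singular; positive semidefinite but not definite), so H is neither positive definite, negative definite, nor indefinite. The second-order test alone is inconclusive -> degen.
(Indeed, f is constant along the null direction of H through x*, so x* is not a strict local extremum.)

degen


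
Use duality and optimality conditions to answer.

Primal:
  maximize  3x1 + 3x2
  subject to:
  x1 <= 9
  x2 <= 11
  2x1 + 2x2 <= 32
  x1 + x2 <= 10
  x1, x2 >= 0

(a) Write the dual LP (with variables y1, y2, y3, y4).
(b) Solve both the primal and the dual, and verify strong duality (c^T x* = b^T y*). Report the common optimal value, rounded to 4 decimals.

The standard primal-dual pair for 'max c^T x s.t. A x <= b, x >= 0' is:
  Dual:  min b^T y  s.t.  A^T y >= c,  y >= 0.

So the dual LP is:
  minimize  9y1 + 11y2 + 32y3 + 10y4
  subject to:
    y1 + 2y3 + y4 >= 3
    y2 + 2y3 + y4 >= 3
    y1, y2, y3, y4 >= 0

Solving the primal: x* = (0, 10).
  primal value c^T x* = 30.
Solving the dual: y* = (0, 0, 0, 3).
  dual value b^T y* = 30.
Strong duality: c^T x* = b^T y*. Confirmed.

30


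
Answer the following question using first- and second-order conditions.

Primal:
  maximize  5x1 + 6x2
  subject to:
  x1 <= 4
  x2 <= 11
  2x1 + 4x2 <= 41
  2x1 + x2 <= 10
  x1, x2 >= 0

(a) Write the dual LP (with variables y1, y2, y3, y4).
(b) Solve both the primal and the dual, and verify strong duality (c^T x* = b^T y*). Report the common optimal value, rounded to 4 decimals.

The standard primal-dual pair for 'max c^T x s.t. A x <= b, x >= 0' is:
  Dual:  min b^T y  s.t.  A^T y >= c,  y >= 0.

So the dual LP is:
  minimize  4y1 + 11y2 + 41y3 + 10y4
  subject to:
    y1 + 2y3 + 2y4 >= 5
    y2 + 4y3 + y4 >= 6
    y1, y2, y3, y4 >= 0

Solving the primal: x* = (0, 10).
  primal value c^T x* = 60.
Solving the dual: y* = (0, 0, 0, 6).
  dual value b^T y* = 60.
Strong duality: c^T x* = b^T y*. Confirmed.

60


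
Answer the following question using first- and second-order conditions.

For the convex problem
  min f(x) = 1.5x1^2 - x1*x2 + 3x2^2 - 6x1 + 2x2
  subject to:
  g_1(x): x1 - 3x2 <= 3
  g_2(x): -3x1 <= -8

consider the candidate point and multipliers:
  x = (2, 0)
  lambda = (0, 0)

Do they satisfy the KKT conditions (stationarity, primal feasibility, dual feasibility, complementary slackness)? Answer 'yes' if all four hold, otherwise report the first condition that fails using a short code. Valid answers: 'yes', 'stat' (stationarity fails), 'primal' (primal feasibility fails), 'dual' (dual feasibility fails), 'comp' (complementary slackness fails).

Gradient of f: grad f(x) = Q x + c = (0, 0)
Constraint values g_i(x) = a_i^T x - b_i:
  g_1((2, 0)) = -1
  g_2((2, 0)) = 2
Stationarity residual: grad f(x) + sum_i lambda_i a_i = (0, 0)
  -> stationarity OK
Primal feasibility (all g_i <= 0): FAILS
Dual feasibility (all lambda_i >= 0): OK
Complementary slackness (lambda_i * g_i(x) = 0 for all i): OK

Verdict: the first failing condition is primal_feasibility -> primal.

primal
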